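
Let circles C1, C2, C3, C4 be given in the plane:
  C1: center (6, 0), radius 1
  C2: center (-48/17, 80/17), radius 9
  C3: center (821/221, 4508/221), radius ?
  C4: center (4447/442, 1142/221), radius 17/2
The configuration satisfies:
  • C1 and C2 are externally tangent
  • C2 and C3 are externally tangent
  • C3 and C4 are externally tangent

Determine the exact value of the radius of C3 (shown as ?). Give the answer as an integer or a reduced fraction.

1. [ext C2·C3]  r_C3² + 18r_C3 − 208 = 0  ⇒  r_C3 = 8 (r>0 drops 1)
2. [ext C3·C4]  r_C3² + 17r_C3 − 200 = 0  ⇒  r_C3 = 8 (r>0 drops 1)

8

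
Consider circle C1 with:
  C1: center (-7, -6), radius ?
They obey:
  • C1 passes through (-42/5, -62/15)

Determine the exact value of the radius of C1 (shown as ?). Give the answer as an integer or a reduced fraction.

1. [C1∋P]  r_C1² − 49/9 = 0  ⇒  r_C1 = 7/3 (r>0 drops 1)

7/3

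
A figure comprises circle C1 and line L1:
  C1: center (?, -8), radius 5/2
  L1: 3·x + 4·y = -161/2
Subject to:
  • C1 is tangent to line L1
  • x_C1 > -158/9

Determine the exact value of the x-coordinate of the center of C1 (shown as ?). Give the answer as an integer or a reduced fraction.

1. [C1‖L1]  x_C1² + (97/3)x_C1 + 244 = 0  ⇒  x_C1 = -61/3 or -12
2. given x_C1 > -158/9: keep -12

-12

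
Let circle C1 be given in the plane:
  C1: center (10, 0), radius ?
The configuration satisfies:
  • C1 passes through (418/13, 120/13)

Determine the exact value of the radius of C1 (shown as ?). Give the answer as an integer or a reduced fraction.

1. [C1∋P]  r_C1² − 576 = 0  ⇒  r_C1 = 24 (r>0 drops 1)

24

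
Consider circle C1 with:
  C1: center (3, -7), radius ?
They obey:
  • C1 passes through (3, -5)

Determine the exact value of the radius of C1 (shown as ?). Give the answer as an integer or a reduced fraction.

2

1. [C1∋P]  r_C1² − 4 = 0  ⇒  r_C1 = 2 (r>0 drops 1)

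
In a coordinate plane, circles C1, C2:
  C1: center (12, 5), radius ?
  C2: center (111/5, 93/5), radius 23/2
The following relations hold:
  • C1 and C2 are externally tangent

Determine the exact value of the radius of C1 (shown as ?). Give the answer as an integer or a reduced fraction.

11/2

1. [ext C1·C2]  r_C1² + 23r_C1 − 627/4 = 0  ⇒  r_C1 = 11/2 (r>0 drops 1)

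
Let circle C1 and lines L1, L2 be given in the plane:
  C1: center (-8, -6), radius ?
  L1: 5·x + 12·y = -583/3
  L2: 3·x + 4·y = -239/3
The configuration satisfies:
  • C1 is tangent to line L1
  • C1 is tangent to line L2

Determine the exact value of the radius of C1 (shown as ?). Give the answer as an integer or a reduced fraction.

1. [C1‖L1]  r_C1² − 361/9 = 0  ⇒  r_C1 = 19/3 (r>0 drops 1)
2. [C1‖L2]  r_C1² − 361/9 = 0  ⇒  r_C1 = 19/3 (r>0 drops 1)

19/3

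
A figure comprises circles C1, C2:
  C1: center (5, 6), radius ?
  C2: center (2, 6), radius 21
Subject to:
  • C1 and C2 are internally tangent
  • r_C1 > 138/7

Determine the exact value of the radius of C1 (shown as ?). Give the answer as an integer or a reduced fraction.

1. [int C1,C2]  r_C1² − 42r_C1 + 432 = 0  ⇒  r_C1 = 18 or 24
2. given r_C1 > 138/7: keep 24

24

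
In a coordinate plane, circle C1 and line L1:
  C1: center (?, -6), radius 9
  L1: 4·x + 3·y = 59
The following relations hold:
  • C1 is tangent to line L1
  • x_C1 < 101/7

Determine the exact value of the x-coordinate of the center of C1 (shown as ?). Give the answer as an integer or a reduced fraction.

1. [C1‖L1]  x_C1² − (77/2)x_C1 + 244 = 0  ⇒  x_C1 = 8 or 61/2
2. given x_C1 < 101/7: keep 8

8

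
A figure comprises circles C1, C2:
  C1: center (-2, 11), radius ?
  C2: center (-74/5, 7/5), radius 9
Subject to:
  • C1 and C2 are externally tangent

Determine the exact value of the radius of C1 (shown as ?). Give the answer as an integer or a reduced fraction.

7

1. [ext C1·C2]  r_C1² + 18r_C1 − 175 = 0  ⇒  r_C1 = 7 (r>0 drops 1)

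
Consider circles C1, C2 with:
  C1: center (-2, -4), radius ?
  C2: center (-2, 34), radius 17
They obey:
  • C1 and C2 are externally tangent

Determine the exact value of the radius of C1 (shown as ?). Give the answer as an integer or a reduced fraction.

1. [ext C1·C2]  r_C1² + 34r_C1 − 1155 = 0  ⇒  r_C1 = 21 (r>0 drops 1)

21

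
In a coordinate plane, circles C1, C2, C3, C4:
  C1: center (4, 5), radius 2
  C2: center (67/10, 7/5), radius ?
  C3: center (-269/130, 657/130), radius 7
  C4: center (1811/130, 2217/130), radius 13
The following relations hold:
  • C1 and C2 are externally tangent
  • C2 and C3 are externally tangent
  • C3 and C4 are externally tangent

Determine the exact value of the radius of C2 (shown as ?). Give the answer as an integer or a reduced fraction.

1. [ext C1·C2]  r_C2² + 4r_C2 − 65/4 = 0  ⇒  r_C2 = 5/2 (r>0 drops 1)
2. [ext C2·C3]  r_C2² + 14r_C2 − 165/4 = 0  ⇒  r_C2 = 5/2 (r>0 drops 1)

5/2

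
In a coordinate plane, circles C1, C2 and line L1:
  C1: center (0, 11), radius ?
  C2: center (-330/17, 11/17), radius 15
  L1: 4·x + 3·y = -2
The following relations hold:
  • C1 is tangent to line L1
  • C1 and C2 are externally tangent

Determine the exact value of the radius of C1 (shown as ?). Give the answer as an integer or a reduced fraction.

7

1. [C1‖L1]  r_C1² − 49 = 0  ⇒  r_C1 = 7 (r>0 drops 1)
2. [ext C1·C2]  r_C1² + 30r_C1 − 259 = 0  ⇒  r_C1 = 7 (r>0 drops 1)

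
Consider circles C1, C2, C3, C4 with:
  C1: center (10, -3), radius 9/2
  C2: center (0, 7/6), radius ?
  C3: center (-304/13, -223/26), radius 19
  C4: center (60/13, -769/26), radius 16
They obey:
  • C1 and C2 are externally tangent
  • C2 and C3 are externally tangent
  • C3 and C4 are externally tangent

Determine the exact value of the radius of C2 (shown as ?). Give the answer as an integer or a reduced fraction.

19/3

1. [ext C1·C2]  r_C2² + 9r_C2 − 874/9 = 0  ⇒  r_C2 = 19/3 (r>0 drops 1)
2. [ext C2·C3]  r_C2² + 38r_C2 − 2527/9 = 0  ⇒  r_C2 = 19/3 (r>0 drops 1)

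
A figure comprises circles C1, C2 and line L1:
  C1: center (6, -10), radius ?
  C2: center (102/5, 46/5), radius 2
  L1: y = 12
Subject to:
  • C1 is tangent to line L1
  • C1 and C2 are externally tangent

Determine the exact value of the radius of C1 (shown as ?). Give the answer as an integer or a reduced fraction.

22

1. [C1‖L1]  r_C1² − 484 = 0  ⇒  r_C1 = 22 (r>0 drops 1)
2. [ext C1·C2]  r_C1² + 4r_C1 − 572 = 0  ⇒  r_C1 = 22 (r>0 drops 1)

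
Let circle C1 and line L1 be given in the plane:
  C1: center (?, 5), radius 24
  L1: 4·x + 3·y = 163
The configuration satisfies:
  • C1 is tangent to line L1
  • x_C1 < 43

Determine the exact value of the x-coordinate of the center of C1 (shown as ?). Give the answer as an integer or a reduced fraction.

1. [C1‖L1]  x_C1² − 74x_C1 + 469 = 0  ⇒  x_C1 = 7 or 67
2. given x_C1 < 43: keep 7

7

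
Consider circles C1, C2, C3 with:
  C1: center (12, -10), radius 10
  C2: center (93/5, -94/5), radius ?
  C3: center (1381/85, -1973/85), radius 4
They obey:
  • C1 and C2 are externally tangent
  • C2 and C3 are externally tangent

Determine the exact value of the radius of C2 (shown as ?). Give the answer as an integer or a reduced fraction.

1

1. [ext C1·C2]  r_C2² + 20r_C2 − 21 = 0  ⇒  r_C2 = 1 (r>0 drops 1)
2. [ext C2·C3]  r_C2² + 8r_C2 − 9 = 0  ⇒  r_C2 = 1 (r>0 drops 1)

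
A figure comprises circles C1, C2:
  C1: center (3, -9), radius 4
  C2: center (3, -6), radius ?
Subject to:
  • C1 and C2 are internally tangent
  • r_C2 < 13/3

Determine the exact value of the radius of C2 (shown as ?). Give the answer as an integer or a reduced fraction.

1. [int C1,C2]  r_C2² − 8r_C2 + 7 = 0  ⇒  r_C2 = 1 or 7
2. given r_C2 < 13/3: keep 1

1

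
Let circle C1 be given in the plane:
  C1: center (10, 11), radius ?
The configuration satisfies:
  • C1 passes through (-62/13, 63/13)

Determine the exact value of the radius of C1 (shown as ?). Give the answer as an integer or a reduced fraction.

1. [C1∋P]  r_C1² − 256 = 0  ⇒  r_C1 = 16 (r>0 drops 1)

16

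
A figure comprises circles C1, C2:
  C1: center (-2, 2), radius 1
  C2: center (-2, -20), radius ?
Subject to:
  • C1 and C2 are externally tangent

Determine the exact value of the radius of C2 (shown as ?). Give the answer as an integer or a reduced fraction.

21

1. [ext C1·C2]  r_C2² + 2r_C2 − 483 = 0  ⇒  r_C2 = 21 (r>0 drops 1)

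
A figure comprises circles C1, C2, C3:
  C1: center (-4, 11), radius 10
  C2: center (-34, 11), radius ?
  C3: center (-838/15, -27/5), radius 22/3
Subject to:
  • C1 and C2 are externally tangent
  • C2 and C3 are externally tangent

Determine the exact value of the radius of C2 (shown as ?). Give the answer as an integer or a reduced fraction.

20

1. [ext C1·C2]  r_C2² + 20r_C2 − 800 = 0  ⇒  r_C2 = 20 (r>0 drops 1)
2. [ext C2·C3]  r_C2² + (44/3)r_C2 − 2080/3 = 0  ⇒  r_C2 = 20 (r>0 drops 1)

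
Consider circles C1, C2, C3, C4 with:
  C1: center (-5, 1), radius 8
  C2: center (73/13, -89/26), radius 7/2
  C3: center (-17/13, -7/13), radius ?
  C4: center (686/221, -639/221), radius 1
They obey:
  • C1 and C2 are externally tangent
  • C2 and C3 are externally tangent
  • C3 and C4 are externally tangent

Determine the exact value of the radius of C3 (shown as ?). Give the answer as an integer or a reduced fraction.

1. [ext C2·C3]  r_C3² + 7r_C3 − 44 = 0  ⇒  r_C3 = 4 (r>0 drops 1)
2. [ext C3·C4]  r_C3² + 2r_C3 − 24 = 0  ⇒  r_C3 = 4 (r>0 drops 1)

4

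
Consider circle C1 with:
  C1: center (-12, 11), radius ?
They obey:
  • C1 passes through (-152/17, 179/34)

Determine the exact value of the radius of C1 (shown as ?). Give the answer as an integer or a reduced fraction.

13/2

1. [C1∋P]  r_C1² − 169/4 = 0  ⇒  r_C1 = 13/2 (r>0 drops 1)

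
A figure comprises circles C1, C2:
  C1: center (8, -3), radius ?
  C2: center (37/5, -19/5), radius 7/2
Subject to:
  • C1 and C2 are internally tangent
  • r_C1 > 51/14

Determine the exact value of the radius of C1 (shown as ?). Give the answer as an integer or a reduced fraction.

1. [int C1,C2]  r_C1² − 7r_C1 + 45/4 = 0  ⇒  r_C1 = 5/2 or 9/2
2. given r_C1 > 51/14: keep 9/2

9/2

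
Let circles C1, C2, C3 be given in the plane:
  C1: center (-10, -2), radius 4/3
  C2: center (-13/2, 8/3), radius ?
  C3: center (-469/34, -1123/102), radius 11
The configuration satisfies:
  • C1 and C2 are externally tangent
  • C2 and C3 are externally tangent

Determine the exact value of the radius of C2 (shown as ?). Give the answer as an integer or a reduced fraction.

1. [ext C1·C2]  r_C2² + (8/3)r_C2 − 129/4 = 0  ⇒  r_C2 = 9/2 (r>0 drops 1)
2. [ext C2·C3]  r_C2² + 22r_C2 − 477/4 = 0  ⇒  r_C2 = 9/2 (r>0 drops 1)

9/2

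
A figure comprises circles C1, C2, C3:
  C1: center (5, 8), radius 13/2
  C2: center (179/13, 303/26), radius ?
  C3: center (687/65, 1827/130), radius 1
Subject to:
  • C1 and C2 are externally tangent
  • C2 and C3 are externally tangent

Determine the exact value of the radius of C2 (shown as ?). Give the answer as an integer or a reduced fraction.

1. [ext C1·C2]  r_C2² + 13r_C2 − 48 = 0  ⇒  r_C2 = 3 (r>0 drops 1)
2. [ext C2·C3]  r_C2² + 2r_C2 − 15 = 0  ⇒  r_C2 = 3 (r>0 drops 1)

3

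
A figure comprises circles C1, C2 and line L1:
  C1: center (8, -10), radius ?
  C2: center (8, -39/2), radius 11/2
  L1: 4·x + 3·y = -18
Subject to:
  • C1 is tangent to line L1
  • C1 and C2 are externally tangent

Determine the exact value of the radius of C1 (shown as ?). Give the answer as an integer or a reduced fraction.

4

1. [C1‖L1]  r_C1² − 16 = 0  ⇒  r_C1 = 4 (r>0 drops 1)
2. [ext C1·C2]  r_C1² + 11r_C1 − 60 = 0  ⇒  r_C1 = 4 (r>0 drops 1)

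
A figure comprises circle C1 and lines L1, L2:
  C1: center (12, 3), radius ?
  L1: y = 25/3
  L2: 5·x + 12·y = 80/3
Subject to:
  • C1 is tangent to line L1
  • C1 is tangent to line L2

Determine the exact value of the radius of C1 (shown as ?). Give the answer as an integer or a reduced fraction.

16/3

1. [C1‖L1]  r_C1² − 256/9 = 0  ⇒  r_C1 = 16/3 (r>0 drops 1)
2. [C1‖L2]  r_C1² − 256/9 = 0  ⇒  r_C1 = 16/3 (r>0 drops 1)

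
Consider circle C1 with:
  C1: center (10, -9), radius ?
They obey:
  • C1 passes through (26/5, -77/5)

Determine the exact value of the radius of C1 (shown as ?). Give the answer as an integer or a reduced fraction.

8

1. [C1∋P]  r_C1² − 64 = 0  ⇒  r_C1 = 8 (r>0 drops 1)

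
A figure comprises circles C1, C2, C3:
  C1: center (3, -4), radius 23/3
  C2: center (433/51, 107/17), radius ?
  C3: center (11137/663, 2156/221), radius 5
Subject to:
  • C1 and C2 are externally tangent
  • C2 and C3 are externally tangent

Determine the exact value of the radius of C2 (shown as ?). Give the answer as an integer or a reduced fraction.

4

1. [ext C1·C2]  r_C2² + (46/3)r_C2 − 232/3 = 0  ⇒  r_C2 = 4 (r>0 drops 1)
2. [ext C2·C3]  r_C2² + 10r_C2 − 56 = 0  ⇒  r_C2 = 4 (r>0 drops 1)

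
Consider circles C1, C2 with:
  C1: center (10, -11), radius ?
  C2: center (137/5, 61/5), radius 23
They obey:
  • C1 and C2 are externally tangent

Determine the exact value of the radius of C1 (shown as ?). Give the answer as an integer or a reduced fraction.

6

1. [ext C1·C2]  r_C1² + 46r_C1 − 312 = 0  ⇒  r_C1 = 6 (r>0 drops 1)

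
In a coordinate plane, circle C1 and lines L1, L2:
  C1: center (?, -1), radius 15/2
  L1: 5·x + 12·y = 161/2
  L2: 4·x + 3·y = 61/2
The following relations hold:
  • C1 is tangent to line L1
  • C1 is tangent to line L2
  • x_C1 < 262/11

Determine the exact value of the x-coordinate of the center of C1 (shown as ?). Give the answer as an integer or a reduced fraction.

-1

1. [C1‖L1]  x_C1² − 37x_C1 − 38 = 0  ⇒  x_C1 = -1 or 38
2. [C1‖L2]  x_C1² − (67/4)x_C1 − 71/4 = 0  ⇒  x_C1 = -1 or 71/4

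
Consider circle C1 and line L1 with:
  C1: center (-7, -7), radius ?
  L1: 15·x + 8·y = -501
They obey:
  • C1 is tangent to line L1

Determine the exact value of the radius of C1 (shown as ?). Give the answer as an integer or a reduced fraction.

1. [C1‖L1]  r_C1² − 400 = 0  ⇒  r_C1 = 20 (r>0 drops 1)

20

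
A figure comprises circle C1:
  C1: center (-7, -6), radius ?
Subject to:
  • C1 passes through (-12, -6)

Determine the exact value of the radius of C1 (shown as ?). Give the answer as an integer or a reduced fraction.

1. [C1∋P]  r_C1² − 25 = 0  ⇒  r_C1 = 5 (r>0 drops 1)

5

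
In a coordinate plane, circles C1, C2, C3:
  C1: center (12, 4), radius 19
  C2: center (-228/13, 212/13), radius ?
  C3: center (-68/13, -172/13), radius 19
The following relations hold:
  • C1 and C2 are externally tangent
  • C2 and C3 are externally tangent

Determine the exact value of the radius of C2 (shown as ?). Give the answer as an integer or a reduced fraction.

1. [ext C1·C2]  r_C2² + 38r_C2 − 663 = 0  ⇒  r_C2 = 13 (r>0 drops 1)
2. [ext C2·C3]  r_C2² + 38r_C2 − 663 = 0  ⇒  r_C2 = 13 (r>0 drops 1)

13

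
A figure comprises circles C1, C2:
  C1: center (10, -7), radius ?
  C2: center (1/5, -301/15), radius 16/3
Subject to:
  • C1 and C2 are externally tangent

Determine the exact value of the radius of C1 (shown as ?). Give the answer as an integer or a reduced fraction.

11

1. [ext C1·C2]  r_C1² + (32/3)r_C1 − 715/3 = 0  ⇒  r_C1 = 11 (r>0 drops 1)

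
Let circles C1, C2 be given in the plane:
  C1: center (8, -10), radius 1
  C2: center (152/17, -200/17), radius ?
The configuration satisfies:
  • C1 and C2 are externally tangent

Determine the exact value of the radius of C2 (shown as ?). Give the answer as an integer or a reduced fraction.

1

1. [ext C1·C2]  r_C2² + 2r_C2 − 3 = 0  ⇒  r_C2 = 1 (r>0 drops 1)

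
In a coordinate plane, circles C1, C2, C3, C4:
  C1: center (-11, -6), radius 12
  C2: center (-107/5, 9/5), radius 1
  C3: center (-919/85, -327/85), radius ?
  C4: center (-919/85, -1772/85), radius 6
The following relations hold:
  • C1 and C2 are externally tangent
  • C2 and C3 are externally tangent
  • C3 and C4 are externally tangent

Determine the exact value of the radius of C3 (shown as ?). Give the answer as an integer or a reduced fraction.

11

1. [ext C2·C3]  r_C3² + 2r_C3 − 143 = 0  ⇒  r_C3 = 11 (r>0 drops 1)
2. [ext C3·C4]  r_C3² + 12r_C3 − 253 = 0  ⇒  r_C3 = 11 (r>0 drops 1)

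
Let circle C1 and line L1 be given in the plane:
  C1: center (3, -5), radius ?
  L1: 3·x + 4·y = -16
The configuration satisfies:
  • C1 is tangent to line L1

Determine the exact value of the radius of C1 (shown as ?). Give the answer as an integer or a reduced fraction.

1

1. [C1‖L1]  r_C1² − 1 = 0  ⇒  r_C1 = 1 (r>0 drops 1)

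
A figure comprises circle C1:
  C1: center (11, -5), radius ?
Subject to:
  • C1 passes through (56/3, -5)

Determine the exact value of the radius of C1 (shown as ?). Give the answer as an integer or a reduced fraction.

23/3

1. [C1∋P]  r_C1² − 529/9 = 0  ⇒  r_C1 = 23/3 (r>0 drops 1)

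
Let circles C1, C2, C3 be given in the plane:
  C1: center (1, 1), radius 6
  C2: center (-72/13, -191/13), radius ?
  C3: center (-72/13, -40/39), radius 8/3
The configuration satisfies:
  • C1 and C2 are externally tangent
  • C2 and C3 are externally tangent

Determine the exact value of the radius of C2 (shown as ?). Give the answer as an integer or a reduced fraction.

11

1. [ext C1·C2]  r_C2² + 12r_C2 − 253 = 0  ⇒  r_C2 = 11 (r>0 drops 1)
2. [ext C2·C3]  r_C2² + (16/3)r_C2 − 539/3 = 0  ⇒  r_C2 = 11 (r>0 drops 1)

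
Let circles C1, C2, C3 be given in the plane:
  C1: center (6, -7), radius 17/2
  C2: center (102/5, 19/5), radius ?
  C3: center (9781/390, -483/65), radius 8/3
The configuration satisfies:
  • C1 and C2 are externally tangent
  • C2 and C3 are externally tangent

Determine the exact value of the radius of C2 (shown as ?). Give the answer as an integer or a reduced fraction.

19/2

1. [ext C1·C2]  r_C2² + 17r_C2 − 1007/4 = 0  ⇒  r_C2 = 19/2 (r>0 drops 1)
2. [ext C2·C3]  r_C2² + (16/3)r_C2 − 1691/12 = 0  ⇒  r_C2 = 19/2 (r>0 drops 1)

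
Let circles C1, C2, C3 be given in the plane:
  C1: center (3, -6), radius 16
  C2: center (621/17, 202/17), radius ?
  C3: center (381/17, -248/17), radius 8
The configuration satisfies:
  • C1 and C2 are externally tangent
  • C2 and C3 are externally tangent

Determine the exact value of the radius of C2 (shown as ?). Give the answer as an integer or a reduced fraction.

22

1. [ext C1·C2]  r_C2² + 32r_C2 − 1188 = 0  ⇒  r_C2 = 22 (r>0 drops 1)
2. [ext C2·C3]  r_C2² + 16r_C2 − 836 = 0  ⇒  r_C2 = 22 (r>0 drops 1)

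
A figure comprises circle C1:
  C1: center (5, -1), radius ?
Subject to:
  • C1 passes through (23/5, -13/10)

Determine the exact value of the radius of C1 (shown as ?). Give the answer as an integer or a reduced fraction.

1. [C1∋P]  r_C1² − 1/4 = 0  ⇒  r_C1 = 1/2 (r>0 drops 1)

1/2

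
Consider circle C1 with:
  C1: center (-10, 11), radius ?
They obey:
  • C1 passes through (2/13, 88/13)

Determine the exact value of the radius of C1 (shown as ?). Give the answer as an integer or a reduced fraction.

11

1. [C1∋P]  r_C1² − 121 = 0  ⇒  r_C1 = 11 (r>0 drops 1)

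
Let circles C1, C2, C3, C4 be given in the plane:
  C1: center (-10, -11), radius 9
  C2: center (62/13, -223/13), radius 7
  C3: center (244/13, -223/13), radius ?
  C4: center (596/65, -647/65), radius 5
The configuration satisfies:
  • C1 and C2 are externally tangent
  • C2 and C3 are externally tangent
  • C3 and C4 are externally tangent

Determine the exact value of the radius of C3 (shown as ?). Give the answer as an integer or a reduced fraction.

7

1. [ext C2·C3]  r_C3² + 14r_C3 − 147 = 0  ⇒  r_C3 = 7 (r>0 drops 1)
2. [ext C3·C4]  r_C3² + 10r_C3 − 119 = 0  ⇒  r_C3 = 7 (r>0 drops 1)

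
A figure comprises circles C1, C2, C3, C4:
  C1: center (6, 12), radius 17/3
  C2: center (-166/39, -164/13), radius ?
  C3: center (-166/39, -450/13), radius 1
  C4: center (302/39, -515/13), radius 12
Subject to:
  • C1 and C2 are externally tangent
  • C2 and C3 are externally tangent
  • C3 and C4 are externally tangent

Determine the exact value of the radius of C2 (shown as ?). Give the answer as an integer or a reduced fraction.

1. [ext C1·C2]  r_C2² + (34/3)r_C2 − 679 = 0  ⇒  r_C2 = 21 (r>0 drops 1)
2. [ext C2·C3]  r_C2² + 2r_C2 − 483 = 0  ⇒  r_C2 = 21 (r>0 drops 1)

21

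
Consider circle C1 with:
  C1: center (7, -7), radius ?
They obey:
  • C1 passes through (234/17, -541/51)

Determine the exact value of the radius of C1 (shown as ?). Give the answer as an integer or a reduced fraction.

1. [C1∋P]  r_C1² − 529/9 = 0  ⇒  r_C1 = 23/3 (r>0 drops 1)

23/3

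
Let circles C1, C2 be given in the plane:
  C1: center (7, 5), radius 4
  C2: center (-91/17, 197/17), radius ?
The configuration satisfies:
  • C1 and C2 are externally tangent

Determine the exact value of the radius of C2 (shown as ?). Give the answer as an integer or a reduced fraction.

10

1. [ext C1·C2]  r_C2² + 8r_C2 − 180 = 0  ⇒  r_C2 = 10 (r>0 drops 1)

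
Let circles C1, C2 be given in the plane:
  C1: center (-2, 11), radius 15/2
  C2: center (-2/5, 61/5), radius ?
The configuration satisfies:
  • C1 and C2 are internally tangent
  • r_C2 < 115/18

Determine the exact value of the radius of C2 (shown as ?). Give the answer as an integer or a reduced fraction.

11/2

1. [int C1,C2]  r_C2² − 15r_C2 + 209/4 = 0  ⇒  r_C2 = 11/2 or 19/2
2. given r_C2 < 115/18: keep 11/2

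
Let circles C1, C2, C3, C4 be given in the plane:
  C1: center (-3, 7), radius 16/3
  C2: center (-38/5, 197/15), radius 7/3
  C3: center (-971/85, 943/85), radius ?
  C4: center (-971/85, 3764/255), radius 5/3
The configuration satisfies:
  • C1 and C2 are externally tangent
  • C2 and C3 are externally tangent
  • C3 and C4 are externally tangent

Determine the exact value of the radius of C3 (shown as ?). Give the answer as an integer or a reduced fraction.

2

1. [ext C2·C3]  r_C3² + (14/3)r_C3 − 40/3 = 0  ⇒  r_C3 = 2 (r>0 drops 1)
2. [ext C3·C4]  r_C3² + (10/3)r_C3 − 32/3 = 0  ⇒  r_C3 = 2 (r>0 drops 1)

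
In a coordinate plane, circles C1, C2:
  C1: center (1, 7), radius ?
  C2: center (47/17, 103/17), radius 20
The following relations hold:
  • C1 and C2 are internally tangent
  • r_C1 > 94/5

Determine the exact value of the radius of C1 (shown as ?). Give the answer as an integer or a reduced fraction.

1. [int C1,C2]  r_C1² − 40r_C1 + 396 = 0  ⇒  r_C1 = 18 or 22
2. given r_C1 > 94/5: keep 22

22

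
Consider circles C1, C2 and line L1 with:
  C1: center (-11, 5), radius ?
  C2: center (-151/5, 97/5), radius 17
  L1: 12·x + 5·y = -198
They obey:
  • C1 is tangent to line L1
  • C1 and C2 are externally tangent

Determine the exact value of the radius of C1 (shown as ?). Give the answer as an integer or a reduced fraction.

1. [C1‖L1]  r_C1² − 49 = 0  ⇒  r_C1 = 7 (r>0 drops 1)
2. [ext C1·C2]  r_C1² + 34r_C1 − 287 = 0  ⇒  r_C1 = 7 (r>0 drops 1)

7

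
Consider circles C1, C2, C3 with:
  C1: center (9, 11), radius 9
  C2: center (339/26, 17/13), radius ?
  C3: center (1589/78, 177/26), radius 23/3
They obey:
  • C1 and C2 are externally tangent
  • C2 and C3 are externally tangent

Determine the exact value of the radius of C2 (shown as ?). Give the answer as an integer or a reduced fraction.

3/2

1. [ext C1·C2]  r_C2² + 18r_C2 − 117/4 = 0  ⇒  r_C2 = 3/2 (r>0 drops 1)
2. [ext C2·C3]  r_C2² + (46/3)r_C2 − 101/4 = 0  ⇒  r_C2 = 3/2 (r>0 drops 1)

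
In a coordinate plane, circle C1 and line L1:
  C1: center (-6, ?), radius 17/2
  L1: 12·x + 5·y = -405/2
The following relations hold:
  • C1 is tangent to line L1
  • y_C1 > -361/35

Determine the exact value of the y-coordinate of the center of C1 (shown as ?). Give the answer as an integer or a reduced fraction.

-4

1. [C1‖L1]  y_C1² + (261/5)y_C1 + 964/5 = 0  ⇒  y_C1 = -241/5 or -4
2. given y_C1 > -361/35: keep -4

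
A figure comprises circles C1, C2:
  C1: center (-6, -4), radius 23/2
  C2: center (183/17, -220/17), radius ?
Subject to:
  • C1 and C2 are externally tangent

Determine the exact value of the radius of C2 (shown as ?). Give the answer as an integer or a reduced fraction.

15/2

1. [ext C1·C2]  r_C2² + 23r_C2 − 915/4 = 0  ⇒  r_C2 = 15/2 (r>0 drops 1)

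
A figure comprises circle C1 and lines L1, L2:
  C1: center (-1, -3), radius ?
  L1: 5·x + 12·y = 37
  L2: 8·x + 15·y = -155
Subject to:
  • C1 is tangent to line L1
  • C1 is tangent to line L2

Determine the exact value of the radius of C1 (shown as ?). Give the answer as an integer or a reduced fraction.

6

1. [C1‖L1]  r_C1² − 36 = 0  ⇒  r_C1 = 6 (r>0 drops 1)
2. [C1‖L2]  r_C1² − 36 = 0  ⇒  r_C1 = 6 (r>0 drops 1)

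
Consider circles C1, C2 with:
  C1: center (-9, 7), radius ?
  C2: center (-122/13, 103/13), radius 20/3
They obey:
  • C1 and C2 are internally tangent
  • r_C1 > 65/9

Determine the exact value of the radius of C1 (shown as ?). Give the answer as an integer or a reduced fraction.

23/3

1. [int C1,C2]  r_C1² − (40/3)r_C1 + 391/9 = 0  ⇒  r_C1 = 17/3 or 23/3
2. given r_C1 > 65/9: keep 23/3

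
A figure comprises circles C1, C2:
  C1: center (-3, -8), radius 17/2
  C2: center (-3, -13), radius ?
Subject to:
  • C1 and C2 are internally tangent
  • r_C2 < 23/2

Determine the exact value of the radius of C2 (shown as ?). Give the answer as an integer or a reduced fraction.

1. [int C1,C2]  r_C2² − 17r_C2 + 189/4 = 0  ⇒  r_C2 = 7/2 or 27/2
2. given r_C2 < 23/2: keep 7/2

7/2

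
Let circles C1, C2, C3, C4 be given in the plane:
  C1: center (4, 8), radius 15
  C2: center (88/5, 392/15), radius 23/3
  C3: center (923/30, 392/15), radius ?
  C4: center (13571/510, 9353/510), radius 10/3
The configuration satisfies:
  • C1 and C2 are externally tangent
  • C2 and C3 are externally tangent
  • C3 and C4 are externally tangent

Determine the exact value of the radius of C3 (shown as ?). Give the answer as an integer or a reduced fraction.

1. [ext C2·C3]  r_C3² + (46/3)r_C3 − 1375/12 = 0  ⇒  r_C3 = 11/2 (r>0 drops 1)
2. [ext C3·C4]  r_C3² + (20/3)r_C3 − 803/12 = 0  ⇒  r_C3 = 11/2 (r>0 drops 1)

11/2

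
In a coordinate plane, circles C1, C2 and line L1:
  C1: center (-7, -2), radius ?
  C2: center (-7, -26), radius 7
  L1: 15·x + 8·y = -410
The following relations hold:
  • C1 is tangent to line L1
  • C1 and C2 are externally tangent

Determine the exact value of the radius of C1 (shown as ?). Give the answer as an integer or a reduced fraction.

17

1. [C1‖L1]  r_C1² − 289 = 0  ⇒  r_C1 = 17 (r>0 drops 1)
2. [ext C1·C2]  r_C1² + 14r_C1 − 527 = 0  ⇒  r_C1 = 17 (r>0 drops 1)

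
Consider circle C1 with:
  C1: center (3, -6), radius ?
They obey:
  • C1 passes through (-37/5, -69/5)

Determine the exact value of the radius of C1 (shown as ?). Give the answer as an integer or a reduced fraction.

13

1. [C1∋P]  r_C1² − 169 = 0  ⇒  r_C1 = 13 (r>0 drops 1)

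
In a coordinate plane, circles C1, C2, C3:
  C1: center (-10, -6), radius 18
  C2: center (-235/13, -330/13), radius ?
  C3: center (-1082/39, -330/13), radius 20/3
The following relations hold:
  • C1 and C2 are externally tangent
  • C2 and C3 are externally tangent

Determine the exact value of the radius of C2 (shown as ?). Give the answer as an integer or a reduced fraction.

3

1. [ext C1·C2]  r_C2² + 36r_C2 − 117 = 0  ⇒  r_C2 = 3 (r>0 drops 1)
2. [ext C2·C3]  r_C2² + (40/3)r_C2 − 49 = 0  ⇒  r_C2 = 3 (r>0 drops 1)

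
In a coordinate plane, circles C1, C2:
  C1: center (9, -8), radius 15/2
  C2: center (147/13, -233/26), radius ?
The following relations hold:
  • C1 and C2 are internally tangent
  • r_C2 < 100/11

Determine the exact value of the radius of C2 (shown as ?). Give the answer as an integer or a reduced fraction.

5

1. [int C1,C2]  r_C2² − 15r_C2 + 50 = 0  ⇒  r_C2 = 5 or 10
2. given r_C2 < 100/11: keep 5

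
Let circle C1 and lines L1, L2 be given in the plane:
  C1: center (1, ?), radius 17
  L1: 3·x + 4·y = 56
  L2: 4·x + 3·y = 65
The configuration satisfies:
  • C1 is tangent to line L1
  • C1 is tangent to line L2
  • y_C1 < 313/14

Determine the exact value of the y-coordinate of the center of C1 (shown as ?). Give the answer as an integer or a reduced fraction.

1. [C1‖L1]  y_C1² − (53/2)y_C1 − 276 = 0  ⇒  y_C1 = -8 or 69/2
2. [C1‖L2]  y_C1² − (122/3)y_C1 − 1168/3 = 0  ⇒  y_C1 = -8 or 146/3

-8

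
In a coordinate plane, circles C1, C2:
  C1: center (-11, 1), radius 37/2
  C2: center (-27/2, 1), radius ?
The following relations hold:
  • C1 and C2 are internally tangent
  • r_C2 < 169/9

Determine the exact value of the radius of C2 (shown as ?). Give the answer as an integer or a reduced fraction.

1. [int C1,C2]  r_C2² − 37r_C2 + 336 = 0  ⇒  r_C2 = 16 or 21
2. given r_C2 < 169/9: keep 16

16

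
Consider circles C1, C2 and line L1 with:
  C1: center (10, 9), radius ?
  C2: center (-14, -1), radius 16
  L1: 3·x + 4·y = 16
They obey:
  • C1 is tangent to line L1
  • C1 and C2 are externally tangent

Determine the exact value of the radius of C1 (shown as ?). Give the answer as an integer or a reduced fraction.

1. [C1‖L1]  r_C1² − 100 = 0  ⇒  r_C1 = 10 (r>0 drops 1)
2. [ext C1·C2]  r_C1² + 32r_C1 − 420 = 0  ⇒  r_C1 = 10 (r>0 drops 1)

10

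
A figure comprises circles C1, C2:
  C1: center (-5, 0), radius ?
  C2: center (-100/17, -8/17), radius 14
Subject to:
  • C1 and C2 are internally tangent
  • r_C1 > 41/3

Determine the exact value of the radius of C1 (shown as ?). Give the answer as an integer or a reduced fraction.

1. [int C1,C2]  r_C1² − 28r_C1 + 195 = 0  ⇒  r_C1 = 13 or 15
2. given r_C1 > 41/3: keep 15

15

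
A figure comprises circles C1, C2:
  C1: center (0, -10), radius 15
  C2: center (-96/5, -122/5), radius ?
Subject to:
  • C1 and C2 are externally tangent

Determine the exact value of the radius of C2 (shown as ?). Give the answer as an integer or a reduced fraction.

9

1. [ext C1·C2]  r_C2² + 30r_C2 − 351 = 0  ⇒  r_C2 = 9 (r>0 drops 1)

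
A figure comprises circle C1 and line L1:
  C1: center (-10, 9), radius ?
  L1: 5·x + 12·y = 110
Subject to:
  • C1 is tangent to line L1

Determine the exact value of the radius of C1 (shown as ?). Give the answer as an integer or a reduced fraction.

4

1. [C1‖L1]  r_C1² − 16 = 0  ⇒  r_C1 = 4 (r>0 drops 1)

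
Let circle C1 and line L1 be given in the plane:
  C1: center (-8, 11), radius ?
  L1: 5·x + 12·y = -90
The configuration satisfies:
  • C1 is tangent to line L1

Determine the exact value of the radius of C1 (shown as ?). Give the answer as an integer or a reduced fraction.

14

1. [C1‖L1]  r_C1² − 196 = 0  ⇒  r_C1 = 14 (r>0 drops 1)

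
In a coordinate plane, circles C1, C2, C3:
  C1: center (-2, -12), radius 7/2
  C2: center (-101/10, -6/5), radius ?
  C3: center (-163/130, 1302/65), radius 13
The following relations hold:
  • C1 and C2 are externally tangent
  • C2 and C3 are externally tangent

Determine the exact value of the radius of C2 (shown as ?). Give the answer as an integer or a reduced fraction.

10

1. [ext C1·C2]  r_C2² + 7r_C2 − 170 = 0  ⇒  r_C2 = 10 (r>0 drops 1)
2. [ext C2·C3]  r_C2² + 26r_C2 − 360 = 0  ⇒  r_C2 = 10 (r>0 drops 1)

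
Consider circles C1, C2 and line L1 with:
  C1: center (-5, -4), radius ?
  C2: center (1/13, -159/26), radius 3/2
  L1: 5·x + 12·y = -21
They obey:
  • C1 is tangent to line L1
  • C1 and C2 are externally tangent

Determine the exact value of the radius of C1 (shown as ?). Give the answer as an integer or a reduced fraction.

4

1. [C1‖L1]  r_C1² − 16 = 0  ⇒  r_C1 = 4 (r>0 drops 1)
2. [ext C1·C2]  r_C1² + 3r_C1 − 28 = 0  ⇒  r_C1 = 4 (r>0 drops 1)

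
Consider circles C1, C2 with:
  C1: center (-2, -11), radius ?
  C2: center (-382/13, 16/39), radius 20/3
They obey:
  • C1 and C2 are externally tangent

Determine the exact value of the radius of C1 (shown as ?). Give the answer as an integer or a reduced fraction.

1. [ext C1·C2]  r_C1² + (40/3)r_C1 − 2507/3 = 0  ⇒  r_C1 = 23 (r>0 drops 1)

23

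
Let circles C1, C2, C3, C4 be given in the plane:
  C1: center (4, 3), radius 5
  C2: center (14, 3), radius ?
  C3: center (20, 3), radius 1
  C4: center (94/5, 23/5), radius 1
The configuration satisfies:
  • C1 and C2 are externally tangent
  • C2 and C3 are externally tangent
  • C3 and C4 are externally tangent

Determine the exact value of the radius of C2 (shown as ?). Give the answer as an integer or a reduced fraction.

5

1. [ext C1·C2]  r_C2² + 10r_C2 − 75 = 0  ⇒  r_C2 = 5 (r>0 drops 1)
2. [ext C2·C3]  r_C2² + 2r_C2 − 35 = 0  ⇒  r_C2 = 5 (r>0 drops 1)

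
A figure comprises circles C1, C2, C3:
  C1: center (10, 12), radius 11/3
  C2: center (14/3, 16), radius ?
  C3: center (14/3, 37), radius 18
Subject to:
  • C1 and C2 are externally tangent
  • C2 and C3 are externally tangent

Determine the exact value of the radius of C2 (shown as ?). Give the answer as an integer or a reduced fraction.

1. [ext C1·C2]  r_C2² + (22/3)r_C2 − 31 = 0  ⇒  r_C2 = 3 (r>0 drops 1)
2. [ext C2·C3]  r_C2² + 36r_C2 − 117 = 0  ⇒  r_C2 = 3 (r>0 drops 1)

3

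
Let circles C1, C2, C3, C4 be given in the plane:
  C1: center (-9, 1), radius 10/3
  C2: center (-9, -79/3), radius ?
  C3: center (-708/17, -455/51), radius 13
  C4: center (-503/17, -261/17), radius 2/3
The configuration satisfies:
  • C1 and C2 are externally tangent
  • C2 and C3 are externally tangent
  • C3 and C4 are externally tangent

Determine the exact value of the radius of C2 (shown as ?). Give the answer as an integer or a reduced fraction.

1. [ext C1·C2]  r_C2² + (20/3)r_C2 − 736 = 0  ⇒  r_C2 = 24 (r>0 drops 1)
2. [ext C2·C3]  r_C2² + 26r_C2 − 1200 = 0  ⇒  r_C2 = 24 (r>0 drops 1)

24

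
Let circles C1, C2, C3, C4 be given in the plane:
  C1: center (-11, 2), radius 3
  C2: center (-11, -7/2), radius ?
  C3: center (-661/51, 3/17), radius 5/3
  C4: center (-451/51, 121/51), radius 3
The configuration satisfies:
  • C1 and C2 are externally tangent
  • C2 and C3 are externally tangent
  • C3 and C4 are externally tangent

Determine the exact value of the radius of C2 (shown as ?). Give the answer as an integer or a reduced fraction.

1. [ext C1·C2]  r_C2² + 6r_C2 − 85/4 = 0  ⇒  r_C2 = 5/2 (r>0 drops 1)
2. [ext C2·C3]  r_C2² + (10/3)r_C2 − 175/12 = 0  ⇒  r_C2 = 5/2 (r>0 drops 1)

5/2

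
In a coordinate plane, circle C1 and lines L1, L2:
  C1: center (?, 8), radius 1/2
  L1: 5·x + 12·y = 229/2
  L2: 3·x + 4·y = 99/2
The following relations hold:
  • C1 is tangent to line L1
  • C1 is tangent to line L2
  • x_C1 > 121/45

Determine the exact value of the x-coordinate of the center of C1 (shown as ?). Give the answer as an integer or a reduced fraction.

5

1. [C1‖L1]  x_C1² − (37/5)x_C1 + 12 = 0  ⇒  x_C1 = 12/5 or 5
2. [C1‖L2]  x_C1² − (35/3)x_C1 + 100/3 = 0  ⇒  x_C1 = 5 or 20/3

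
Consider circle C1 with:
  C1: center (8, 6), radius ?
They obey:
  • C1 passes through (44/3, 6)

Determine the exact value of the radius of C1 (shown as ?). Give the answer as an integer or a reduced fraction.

1. [C1∋P]  r_C1² − 400/9 = 0  ⇒  r_C1 = 20/3 (r>0 drops 1)

20/3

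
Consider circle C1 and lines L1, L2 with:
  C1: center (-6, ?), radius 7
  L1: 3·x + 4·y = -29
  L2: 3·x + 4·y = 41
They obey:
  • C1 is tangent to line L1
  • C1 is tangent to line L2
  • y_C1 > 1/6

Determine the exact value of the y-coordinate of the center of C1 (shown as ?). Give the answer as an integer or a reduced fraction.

1. [C1‖L1]  y_C1² + (11/2)y_C1 − 69 = 0  ⇒  y_C1 = -23/2 or 6
2. [C1‖L2]  y_C1² − (59/2)y_C1 + 141 = 0  ⇒  y_C1 = 6 or 47/2

6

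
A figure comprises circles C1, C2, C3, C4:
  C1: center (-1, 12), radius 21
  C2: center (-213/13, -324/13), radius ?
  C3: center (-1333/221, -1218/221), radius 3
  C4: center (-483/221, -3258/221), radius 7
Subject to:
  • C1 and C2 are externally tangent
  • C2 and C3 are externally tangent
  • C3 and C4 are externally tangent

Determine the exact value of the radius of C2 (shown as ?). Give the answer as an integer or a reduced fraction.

19

1. [ext C1·C2]  r_C2² + 42r_C2 − 1159 = 0  ⇒  r_C2 = 19 (r>0 drops 1)
2. [ext C2·C3]  r_C2² + 6r_C2 − 475 = 0  ⇒  r_C2 = 19 (r>0 drops 1)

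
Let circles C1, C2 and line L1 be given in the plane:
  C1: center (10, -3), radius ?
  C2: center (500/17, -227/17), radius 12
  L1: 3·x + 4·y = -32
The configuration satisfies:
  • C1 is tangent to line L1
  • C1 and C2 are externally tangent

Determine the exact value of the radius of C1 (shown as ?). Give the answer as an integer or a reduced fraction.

10

1. [C1‖L1]  r_C1² − 100 = 0  ⇒  r_C1 = 10 (r>0 drops 1)
2. [ext C1·C2]  r_C1² + 24r_C1 − 340 = 0  ⇒  r_C1 = 10 (r>0 drops 1)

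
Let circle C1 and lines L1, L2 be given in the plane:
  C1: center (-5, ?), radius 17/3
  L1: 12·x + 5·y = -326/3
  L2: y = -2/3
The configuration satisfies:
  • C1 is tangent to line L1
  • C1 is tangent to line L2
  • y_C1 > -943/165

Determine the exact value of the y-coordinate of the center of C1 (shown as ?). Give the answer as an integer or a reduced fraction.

1. [C1‖L1]  y_C1² + (292/15)y_C1 − 367/3 = 0  ⇒  y_C1 = -367/15 or 5
2. [C1‖L2]  y_C1² + (4/3)y_C1 − 95/3 = 0  ⇒  y_C1 = -19/3 or 5

5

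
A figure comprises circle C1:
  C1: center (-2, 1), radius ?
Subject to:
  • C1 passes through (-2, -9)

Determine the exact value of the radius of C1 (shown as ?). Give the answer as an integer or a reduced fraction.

1. [C1∋P]  r_C1² − 100 = 0  ⇒  r_C1 = 10 (r>0 drops 1)

10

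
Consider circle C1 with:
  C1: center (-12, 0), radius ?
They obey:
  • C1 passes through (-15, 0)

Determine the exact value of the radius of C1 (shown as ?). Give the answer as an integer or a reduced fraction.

1. [C1∋P]  r_C1² − 9 = 0  ⇒  r_C1 = 3 (r>0 drops 1)

3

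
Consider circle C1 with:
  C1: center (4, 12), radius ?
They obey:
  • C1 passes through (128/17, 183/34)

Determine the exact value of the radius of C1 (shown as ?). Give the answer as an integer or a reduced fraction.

1. [C1∋P]  r_C1² − 225/4 = 0  ⇒  r_C1 = 15/2 (r>0 drops 1)

15/2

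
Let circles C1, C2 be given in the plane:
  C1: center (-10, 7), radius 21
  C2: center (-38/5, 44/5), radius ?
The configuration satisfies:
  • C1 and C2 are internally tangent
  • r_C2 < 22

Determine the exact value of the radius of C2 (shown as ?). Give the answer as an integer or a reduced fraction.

1. [int C1,C2]  r_C2² − 42r_C2 + 432 = 0  ⇒  r_C2 = 18 or 24
2. given r_C2 < 22: keep 18

18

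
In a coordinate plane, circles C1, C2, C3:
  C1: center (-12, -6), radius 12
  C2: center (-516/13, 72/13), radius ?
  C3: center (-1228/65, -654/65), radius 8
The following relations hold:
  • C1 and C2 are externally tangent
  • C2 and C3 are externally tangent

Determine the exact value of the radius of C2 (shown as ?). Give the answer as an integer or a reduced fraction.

1. [ext C1·C2]  r_C2² + 24r_C2 − 756 = 0  ⇒  r_C2 = 18 (r>0 drops 1)
2. [ext C2·C3]  r_C2² + 16r_C2 − 612 = 0  ⇒  r_C2 = 18 (r>0 drops 1)

18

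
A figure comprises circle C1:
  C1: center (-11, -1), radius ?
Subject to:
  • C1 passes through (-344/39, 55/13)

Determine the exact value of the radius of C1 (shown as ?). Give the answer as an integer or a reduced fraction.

17/3

1. [C1∋P]  r_C1² − 289/9 = 0  ⇒  r_C1 = 17/3 (r>0 drops 1)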